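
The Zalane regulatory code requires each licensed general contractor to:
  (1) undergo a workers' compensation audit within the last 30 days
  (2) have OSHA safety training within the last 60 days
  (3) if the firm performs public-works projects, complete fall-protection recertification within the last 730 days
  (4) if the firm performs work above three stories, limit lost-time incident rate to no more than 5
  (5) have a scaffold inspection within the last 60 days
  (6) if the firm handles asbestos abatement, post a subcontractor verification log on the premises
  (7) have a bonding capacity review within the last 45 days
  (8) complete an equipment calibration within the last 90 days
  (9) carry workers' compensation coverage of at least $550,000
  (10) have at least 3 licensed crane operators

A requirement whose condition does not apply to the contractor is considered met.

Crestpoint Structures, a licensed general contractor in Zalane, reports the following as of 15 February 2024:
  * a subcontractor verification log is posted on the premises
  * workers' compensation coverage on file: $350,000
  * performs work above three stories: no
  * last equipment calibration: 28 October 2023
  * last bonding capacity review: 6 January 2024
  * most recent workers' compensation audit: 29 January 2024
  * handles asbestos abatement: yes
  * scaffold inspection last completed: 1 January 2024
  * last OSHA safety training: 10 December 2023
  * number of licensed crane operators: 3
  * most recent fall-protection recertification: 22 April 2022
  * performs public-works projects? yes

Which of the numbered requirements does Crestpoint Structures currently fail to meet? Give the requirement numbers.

1. workers' compensation audit 17 days ago vs limit 30 → met
2. OSHA safety training 67 days ago vs limit 60 → not met
3. condition 'performs public-works projects' holds; fall-protection recertification 664 days ago vs limit 730 → met
4. condition 'performs work above three stories' does not hold → requirement n/a → met
5. scaffold inspection 45 days ago vs limit 60 → met
6. condition 'handles asbestos abatement' holds; subcontractor verification log present → met
7. bonding capacity review 40 days ago vs limit 45 → met
8. equipment calibration 110 days ago vs limit 90 → not met
9. workers' compensation coverage $350,000 < $550,000 → not met
10. licensed crane operators 3 ≥ 3 → met
Not met: 2, 8, 9

2, 8, 9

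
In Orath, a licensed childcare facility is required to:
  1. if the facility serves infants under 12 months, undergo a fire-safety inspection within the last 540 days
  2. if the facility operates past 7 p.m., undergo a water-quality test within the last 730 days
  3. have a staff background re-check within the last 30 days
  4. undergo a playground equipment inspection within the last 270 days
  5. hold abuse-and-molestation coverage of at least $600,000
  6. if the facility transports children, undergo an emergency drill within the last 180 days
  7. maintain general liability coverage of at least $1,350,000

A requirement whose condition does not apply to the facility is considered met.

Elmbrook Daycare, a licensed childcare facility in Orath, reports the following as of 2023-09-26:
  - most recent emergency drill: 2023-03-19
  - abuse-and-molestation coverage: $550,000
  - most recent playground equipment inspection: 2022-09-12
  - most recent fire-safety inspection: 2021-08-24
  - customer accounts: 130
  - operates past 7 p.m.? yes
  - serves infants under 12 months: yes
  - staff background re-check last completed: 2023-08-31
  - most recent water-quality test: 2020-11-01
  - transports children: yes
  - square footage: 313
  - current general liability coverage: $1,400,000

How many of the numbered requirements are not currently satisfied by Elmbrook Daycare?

5

1. condition 'serves infants under 12 months' holds; fire-safety inspection 763 days ago vs limit 540 → not met
2. condition 'operates past 7 p.m.' holds; water-quality test 1059 days ago vs limit 730 → not met
3. staff background re-check 26 days ago vs limit 30 → met
4. playground equipment inspection 379 days ago vs limit 270 → not met
5. abuse-and-molestation coverage $550,000 < $600,000 → not met
6. condition 'transports children' holds; emergency drill 191 days ago vs limit 180 → not met
7. general liability coverage $1,400,000 ≥ $1,350,000 → met
Not met: 5 of 7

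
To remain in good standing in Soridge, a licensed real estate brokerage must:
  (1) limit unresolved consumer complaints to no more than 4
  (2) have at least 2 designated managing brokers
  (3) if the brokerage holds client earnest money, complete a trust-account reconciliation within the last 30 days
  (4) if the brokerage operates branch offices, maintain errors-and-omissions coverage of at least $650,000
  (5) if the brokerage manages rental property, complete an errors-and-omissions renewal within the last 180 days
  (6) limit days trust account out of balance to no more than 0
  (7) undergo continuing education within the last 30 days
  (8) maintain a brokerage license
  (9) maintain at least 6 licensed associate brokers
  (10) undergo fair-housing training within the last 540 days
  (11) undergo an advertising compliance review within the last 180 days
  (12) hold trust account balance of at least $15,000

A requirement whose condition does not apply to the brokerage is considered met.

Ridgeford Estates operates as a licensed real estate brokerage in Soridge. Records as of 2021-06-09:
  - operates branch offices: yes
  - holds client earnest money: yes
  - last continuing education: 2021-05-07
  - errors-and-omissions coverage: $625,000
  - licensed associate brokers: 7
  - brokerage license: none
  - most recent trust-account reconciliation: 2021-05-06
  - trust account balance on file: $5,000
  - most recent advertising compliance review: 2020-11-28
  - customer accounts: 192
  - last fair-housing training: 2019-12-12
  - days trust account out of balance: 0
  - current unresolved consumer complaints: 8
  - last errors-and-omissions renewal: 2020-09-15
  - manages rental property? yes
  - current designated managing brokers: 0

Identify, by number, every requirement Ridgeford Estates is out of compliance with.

1. unresolved consumer complaints 8 > 4 → not met
2. designated managing brokers 0 < 2 → not met
3. condition 'holds client earnest money' holds; trust-account reconciliation 34 days ago vs limit 30 → not met
4. condition 'operates branch offices' holds; errors-and-omissions coverage $625,000 < $650,000 → not met
5. condition 'manages rental property' holds; errors-and-omissions renewal 267 days ago vs limit 180 → not met
6. days trust account out of balance 0 ≤ 0 → met
7. continuing education 33 days ago vs limit 30 → not met
8. brokerage license absent → not met
9. licensed associate brokers 7 ≥ 6 → met
10. fair-housing training 545 days ago vs limit 540 → not met
11. advertising compliance review 193 days ago vs limit 180 → not met
12. trust account balance $5,000 < $15,000 → not met
Not met: 1, 2, 3, 4, 5, 7, 8, 10, 11, 12

1, 2, 3, 4, 5, 7, 8, 10, 11, 12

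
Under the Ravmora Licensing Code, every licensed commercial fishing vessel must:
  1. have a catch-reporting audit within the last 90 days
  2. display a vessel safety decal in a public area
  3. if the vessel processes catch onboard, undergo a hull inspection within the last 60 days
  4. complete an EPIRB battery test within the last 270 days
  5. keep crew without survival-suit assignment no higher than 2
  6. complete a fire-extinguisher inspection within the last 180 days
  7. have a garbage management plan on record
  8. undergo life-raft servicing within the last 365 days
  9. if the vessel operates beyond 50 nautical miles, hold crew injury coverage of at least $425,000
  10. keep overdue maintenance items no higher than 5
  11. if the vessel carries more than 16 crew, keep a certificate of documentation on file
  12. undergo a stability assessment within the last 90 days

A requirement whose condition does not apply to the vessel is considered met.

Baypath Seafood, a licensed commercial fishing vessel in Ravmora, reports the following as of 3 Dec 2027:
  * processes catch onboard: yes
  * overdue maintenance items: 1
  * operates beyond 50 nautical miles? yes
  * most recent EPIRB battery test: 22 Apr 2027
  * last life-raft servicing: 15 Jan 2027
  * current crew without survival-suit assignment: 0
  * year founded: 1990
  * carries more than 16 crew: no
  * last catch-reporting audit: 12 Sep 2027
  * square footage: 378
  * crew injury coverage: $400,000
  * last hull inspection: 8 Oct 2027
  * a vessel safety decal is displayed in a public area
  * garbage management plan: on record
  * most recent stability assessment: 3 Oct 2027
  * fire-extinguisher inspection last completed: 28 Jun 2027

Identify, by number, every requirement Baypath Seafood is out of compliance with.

9

1. catch-reporting audit 82 days ago vs limit 90 → met
2. vessel safety decal present → met
3. condition 'processes catch onboard' holds; hull inspection 56 days ago vs limit 60 → met
4. EPIRB battery test 225 days ago vs limit 270 → met
5. crew without survival-suit assignment 0 ≤ 2 → met
6. fire-extinguisher inspection 158 days ago vs limit 180 → met
7. garbage management plan present → met
8. life-raft servicing 322 days ago vs limit 365 → met
9. condition 'operates beyond 50 nautical miles' holds; crew injury coverage $400,000 < $425,000 → not met
10. overdue maintenance items 1 ≤ 5 → met
11. condition 'carries more than 16 crew' does not hold → requirement n/a → met
12. stability assessment 61 days ago vs limit 90 → met
Not met: 9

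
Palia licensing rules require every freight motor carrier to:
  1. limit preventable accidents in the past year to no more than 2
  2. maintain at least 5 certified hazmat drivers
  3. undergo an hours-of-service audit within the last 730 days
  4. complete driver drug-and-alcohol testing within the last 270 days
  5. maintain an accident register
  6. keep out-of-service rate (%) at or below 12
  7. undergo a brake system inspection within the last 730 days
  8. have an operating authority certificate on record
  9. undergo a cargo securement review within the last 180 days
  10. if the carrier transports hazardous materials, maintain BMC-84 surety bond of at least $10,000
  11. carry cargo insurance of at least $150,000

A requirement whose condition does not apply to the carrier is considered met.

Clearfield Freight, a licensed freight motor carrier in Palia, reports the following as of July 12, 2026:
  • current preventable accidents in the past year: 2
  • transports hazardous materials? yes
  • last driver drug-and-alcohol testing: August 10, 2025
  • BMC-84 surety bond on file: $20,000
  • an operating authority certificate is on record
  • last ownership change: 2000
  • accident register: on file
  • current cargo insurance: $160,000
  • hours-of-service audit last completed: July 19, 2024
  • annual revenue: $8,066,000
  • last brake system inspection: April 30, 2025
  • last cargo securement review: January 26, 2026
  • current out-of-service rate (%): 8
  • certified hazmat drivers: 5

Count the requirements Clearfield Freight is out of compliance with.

1. preventable accidents in the past year 2 ≤ 2 → met
2. certified hazmat drivers 5 ≥ 5 → met
3. hours-of-service audit 723 days ago vs limit 730 → met
4. driver drug-and-alcohol testing 336 days ago vs limit 270 → not met
5. accident register present → met
6. out-of-service rate (%) 8 ≤ 12 → met
7. brake system inspection 438 days ago vs limit 730 → met
8. operating authority certificate present → met
9. cargo securement review 167 days ago vs limit 180 → met
10. condition 'transports hazardous materials' holds; BMC-84 surety bond $20,000 ≥ $10,000 → met
11. cargo insurance $160,000 ≥ $150,000 → met
Not met: 1 of 11

1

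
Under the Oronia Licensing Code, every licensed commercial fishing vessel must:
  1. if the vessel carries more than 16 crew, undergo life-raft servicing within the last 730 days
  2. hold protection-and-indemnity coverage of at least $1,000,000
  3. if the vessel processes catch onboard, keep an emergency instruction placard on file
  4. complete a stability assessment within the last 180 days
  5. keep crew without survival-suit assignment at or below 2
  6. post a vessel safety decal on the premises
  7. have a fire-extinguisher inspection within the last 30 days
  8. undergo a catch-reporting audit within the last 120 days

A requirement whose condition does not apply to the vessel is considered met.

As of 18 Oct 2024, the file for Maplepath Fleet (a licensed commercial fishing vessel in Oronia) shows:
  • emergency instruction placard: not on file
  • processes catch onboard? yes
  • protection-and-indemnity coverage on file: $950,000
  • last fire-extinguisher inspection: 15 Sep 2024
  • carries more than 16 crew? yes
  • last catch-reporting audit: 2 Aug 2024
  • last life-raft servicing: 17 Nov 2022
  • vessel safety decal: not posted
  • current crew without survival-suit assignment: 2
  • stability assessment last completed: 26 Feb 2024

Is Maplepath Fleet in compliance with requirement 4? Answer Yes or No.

No

4. stability assessment 235 days ago vs limit 180 → not met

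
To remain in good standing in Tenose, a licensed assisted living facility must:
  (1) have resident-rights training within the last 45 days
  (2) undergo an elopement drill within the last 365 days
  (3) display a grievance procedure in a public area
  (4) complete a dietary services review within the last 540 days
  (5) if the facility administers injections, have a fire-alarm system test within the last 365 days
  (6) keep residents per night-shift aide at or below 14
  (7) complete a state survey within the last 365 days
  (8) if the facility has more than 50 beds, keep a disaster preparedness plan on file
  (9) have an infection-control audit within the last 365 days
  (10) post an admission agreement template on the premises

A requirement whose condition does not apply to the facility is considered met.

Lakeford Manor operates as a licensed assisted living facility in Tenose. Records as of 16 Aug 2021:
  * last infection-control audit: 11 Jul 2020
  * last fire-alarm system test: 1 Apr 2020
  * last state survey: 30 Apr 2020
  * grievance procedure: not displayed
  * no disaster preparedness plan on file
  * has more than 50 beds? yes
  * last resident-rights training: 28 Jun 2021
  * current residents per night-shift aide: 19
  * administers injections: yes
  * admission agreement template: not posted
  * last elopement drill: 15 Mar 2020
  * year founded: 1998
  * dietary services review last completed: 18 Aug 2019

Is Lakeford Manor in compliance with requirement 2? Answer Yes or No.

No

2. elopement drill 519 days ago vs limit 365 → not met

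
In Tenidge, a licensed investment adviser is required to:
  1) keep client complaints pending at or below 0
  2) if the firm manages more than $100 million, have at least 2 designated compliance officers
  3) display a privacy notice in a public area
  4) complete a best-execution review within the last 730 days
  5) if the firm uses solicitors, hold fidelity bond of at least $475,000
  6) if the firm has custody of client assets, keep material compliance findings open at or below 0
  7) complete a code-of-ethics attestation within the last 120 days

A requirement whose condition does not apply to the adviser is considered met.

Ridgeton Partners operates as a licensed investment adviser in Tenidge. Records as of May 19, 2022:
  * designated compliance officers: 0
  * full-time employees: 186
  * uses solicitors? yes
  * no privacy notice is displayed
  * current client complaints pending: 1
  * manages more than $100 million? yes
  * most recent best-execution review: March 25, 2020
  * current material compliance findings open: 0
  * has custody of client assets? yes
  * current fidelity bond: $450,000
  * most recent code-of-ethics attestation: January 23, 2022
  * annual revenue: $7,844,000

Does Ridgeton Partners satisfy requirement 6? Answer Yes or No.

Yes

6. condition 'has custody of client assets' holds; material compliance findings open 0 ≤ 0 → met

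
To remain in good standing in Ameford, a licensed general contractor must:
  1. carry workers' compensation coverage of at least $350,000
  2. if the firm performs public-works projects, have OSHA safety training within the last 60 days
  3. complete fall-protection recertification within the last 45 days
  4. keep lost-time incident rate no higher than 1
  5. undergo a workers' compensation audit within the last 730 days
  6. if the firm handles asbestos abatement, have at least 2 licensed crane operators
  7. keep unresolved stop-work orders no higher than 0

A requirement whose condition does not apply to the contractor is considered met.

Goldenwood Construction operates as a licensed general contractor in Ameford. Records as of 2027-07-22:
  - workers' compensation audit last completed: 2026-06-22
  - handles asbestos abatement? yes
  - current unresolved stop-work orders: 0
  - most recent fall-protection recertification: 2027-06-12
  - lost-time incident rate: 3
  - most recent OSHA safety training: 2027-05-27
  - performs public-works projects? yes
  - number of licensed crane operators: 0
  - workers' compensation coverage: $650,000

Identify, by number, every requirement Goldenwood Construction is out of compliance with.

1. workers' compensation coverage $650,000 ≥ $350,000 → met
2. condition 'performs public-works projects' holds; OSHA safety training 56 days ago vs limit 60 → met
3. fall-protection recertification 40 days ago vs limit 45 → met
4. lost-time incident rate 3 > 1 → not met
5. workers' compensation audit 395 days ago vs limit 730 → met
6. condition 'handles asbestos abatement' holds; licensed crane operators 0 < 2 → not met
7. unresolved stop-work orders 0 ≤ 0 → met
Not met: 4, 6

4, 6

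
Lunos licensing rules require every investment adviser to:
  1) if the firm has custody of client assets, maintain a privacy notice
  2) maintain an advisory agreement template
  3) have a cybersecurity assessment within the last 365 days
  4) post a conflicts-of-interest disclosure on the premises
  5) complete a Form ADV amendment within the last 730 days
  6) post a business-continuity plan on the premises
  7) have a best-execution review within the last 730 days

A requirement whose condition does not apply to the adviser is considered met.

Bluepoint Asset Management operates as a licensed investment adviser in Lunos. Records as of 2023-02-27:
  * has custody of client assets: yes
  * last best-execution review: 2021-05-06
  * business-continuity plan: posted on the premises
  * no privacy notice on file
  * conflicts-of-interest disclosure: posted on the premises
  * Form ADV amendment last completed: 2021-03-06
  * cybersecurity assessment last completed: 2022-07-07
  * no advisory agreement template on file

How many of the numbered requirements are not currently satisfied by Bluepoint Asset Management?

1. condition 'has custody of client assets' holds; privacy notice absent → not met
2. advisory agreement template absent → not met
3. cybersecurity assessment 235 days ago vs limit 365 → met
4. conflicts-of-interest disclosure present → met
5. Form ADV amendment 723 days ago vs limit 730 → met
6. business-continuity plan present → met
7. best-execution review 662 days ago vs limit 730 → met
Not met: 2 of 7

2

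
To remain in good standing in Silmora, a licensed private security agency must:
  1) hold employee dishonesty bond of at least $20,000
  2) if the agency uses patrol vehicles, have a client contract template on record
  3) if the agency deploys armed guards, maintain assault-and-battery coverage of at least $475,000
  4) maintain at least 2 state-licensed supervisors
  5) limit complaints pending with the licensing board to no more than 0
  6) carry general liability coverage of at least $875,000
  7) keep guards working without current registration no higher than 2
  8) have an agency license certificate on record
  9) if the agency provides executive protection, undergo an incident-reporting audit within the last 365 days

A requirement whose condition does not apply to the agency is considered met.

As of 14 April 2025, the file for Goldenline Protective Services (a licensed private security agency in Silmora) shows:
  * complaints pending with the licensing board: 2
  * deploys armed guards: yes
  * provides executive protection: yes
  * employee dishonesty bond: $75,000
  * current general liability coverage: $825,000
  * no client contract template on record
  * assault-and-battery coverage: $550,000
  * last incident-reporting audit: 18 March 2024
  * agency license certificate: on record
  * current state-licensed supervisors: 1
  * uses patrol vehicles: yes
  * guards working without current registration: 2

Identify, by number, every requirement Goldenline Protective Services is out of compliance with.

2, 4, 5, 6, 9

1. employee dishonesty bond $75,000 ≥ $20,000 → met
2. condition 'uses patrol vehicles' holds; client contract template absent → not met
3. condition 'deploys armed guards' holds; assault-and-battery coverage $550,000 ≥ $475,000 → met
4. state-licensed supervisors 1 < 2 → not met
5. complaints pending with the licensing board 2 > 0 → not met
6. general liability coverage $825,000 < $875,000 → not met
7. guards working without current registration 2 ≤ 2 → met
8. agency license certificate present → met
9. condition 'provides executive protection' holds; incident-reporting audit 392 days ago vs limit 365 → not met
Not met: 2, 4, 5, 6, 9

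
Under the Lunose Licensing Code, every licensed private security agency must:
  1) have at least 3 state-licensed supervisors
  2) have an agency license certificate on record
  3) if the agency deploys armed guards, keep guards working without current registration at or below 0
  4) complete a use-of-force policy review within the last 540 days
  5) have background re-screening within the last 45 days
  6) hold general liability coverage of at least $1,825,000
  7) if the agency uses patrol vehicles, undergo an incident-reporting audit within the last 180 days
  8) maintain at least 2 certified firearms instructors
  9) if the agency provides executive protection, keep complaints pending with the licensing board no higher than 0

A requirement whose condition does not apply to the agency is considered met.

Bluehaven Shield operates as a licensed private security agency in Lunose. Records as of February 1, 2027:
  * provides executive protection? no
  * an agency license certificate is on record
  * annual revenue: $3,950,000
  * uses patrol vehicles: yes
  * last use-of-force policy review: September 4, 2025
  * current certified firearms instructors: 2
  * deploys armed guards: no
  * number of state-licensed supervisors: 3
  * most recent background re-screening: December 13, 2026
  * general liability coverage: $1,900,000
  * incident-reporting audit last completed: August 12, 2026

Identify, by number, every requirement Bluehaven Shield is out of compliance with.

1. state-licensed supervisors 3 ≥ 3 → met
2. agency license certificate present → met
3. condition 'deploys armed guards' does not hold → requirement n/a → met
4. use-of-force policy review 515 days ago vs limit 540 → met
5. background re-screening 50 days ago vs limit 45 → not met
6. general liability coverage $1,900,000 ≥ $1,825,000 → met
7. condition 'uses patrol vehicles' holds; incident-reporting audit 173 days ago vs limit 180 → met
8. certified firearms instructors 2 ≥ 2 → met
9. condition 'provides executive protection' does not hold → requirement n/a → met
Not met: 5

5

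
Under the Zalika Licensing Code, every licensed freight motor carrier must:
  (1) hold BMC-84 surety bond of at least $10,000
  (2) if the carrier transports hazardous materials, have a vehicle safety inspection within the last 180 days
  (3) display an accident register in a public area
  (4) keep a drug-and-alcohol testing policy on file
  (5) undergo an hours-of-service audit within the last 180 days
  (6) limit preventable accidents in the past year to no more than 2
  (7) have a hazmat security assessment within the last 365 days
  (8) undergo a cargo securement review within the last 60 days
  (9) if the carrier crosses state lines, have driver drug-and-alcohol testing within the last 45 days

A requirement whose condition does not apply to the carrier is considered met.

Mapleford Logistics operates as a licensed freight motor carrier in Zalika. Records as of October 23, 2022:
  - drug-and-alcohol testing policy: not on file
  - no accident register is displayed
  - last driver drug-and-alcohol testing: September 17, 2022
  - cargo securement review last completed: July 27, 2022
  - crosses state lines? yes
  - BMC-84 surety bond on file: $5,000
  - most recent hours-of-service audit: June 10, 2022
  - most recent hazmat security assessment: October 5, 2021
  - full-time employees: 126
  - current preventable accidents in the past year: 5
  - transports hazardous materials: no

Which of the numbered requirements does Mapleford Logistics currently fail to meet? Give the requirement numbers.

1, 3, 4, 6, 7, 8

1. BMC-84 surety bond $5,000 < $10,000 → not met
2. condition 'transports hazardous materials' does not hold → requirement n/a → met
3. accident register absent → not met
4. drug-and-alcohol testing policy absent → not met
5. hours-of-service audit 135 days ago vs limit 180 → met
6. preventable accidents in the past year 5 > 2 → not met
7. hazmat security assessment 383 days ago vs limit 365 → not met
8. cargo securement review 88 days ago vs limit 60 → not met
9. condition 'crosses state lines' holds; driver drug-and-alcohol testing 36 days ago vs limit 45 → met
Not met: 1, 3, 4, 6, 7, 8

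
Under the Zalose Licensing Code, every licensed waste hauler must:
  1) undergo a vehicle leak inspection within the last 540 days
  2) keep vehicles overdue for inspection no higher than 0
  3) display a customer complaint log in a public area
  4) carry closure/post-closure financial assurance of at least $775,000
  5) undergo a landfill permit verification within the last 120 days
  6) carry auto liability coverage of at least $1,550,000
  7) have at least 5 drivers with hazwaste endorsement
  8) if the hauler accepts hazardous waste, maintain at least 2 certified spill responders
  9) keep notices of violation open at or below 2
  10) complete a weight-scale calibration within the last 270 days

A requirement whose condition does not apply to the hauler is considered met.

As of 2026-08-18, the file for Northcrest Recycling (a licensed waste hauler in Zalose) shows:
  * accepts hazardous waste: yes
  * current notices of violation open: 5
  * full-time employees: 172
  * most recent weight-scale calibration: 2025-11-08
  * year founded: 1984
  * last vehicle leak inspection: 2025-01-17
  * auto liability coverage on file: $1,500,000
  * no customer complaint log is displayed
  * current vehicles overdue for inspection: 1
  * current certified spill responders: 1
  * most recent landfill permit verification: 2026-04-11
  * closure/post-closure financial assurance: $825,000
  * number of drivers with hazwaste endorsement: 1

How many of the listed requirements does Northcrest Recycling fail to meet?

1. vehicle leak inspection 578 days ago vs limit 540 → not met
2. vehicles overdue for inspection 1 > 0 → not met
3. customer complaint log absent → not met
4. closure/post-closure financial assurance $825,000 ≥ $775,000 → met
5. landfill permit verification 129 days ago vs limit 120 → not met
6. auto liability coverage $1,500,000 < $1,550,000 → not met
7. drivers with hazwaste endorsement 1 < 5 → not met
8. condition 'accepts hazardous waste' holds; certified spill responders 1 < 2 → not met
9. notices of violation open 5 > 2 → not met
10. weight-scale calibration 283 days ago vs limit 270 → not met
Not met: 9 of 10

9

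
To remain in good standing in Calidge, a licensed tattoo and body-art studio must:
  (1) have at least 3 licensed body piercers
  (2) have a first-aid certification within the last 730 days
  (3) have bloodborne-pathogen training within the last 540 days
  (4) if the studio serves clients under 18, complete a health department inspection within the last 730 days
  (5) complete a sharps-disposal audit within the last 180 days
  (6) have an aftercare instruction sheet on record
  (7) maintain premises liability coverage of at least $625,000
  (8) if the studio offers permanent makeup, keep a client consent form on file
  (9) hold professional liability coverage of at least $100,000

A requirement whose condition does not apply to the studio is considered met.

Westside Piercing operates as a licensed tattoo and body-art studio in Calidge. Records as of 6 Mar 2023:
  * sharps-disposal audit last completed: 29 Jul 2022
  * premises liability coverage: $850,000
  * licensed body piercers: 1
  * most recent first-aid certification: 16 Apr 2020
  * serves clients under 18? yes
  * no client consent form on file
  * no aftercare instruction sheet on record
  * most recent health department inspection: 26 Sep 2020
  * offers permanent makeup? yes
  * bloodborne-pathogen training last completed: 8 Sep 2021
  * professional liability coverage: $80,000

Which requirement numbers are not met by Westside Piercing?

1. licensed body piercers 1 < 3 → not met
2. first-aid certification 1054 days ago vs limit 730 → not met
3. bloodborne-pathogen training 544 days ago vs limit 540 → not met
4. condition 'serves clients under 18' holds; health department inspection 891 days ago vs limit 730 → not met
5. sharps-disposal audit 220 days ago vs limit 180 → not met
6. aftercare instruction sheet absent → not met
7. premises liability coverage $850,000 ≥ $625,000 → met
8. condition 'offers permanent makeup' holds; client consent form absent → not met
9. professional liability coverage $80,000 < $100,000 → not met
Not met: 1, 2, 3, 4, 5, 6, 8, 9

1, 2, 3, 4, 5, 6, 8, 9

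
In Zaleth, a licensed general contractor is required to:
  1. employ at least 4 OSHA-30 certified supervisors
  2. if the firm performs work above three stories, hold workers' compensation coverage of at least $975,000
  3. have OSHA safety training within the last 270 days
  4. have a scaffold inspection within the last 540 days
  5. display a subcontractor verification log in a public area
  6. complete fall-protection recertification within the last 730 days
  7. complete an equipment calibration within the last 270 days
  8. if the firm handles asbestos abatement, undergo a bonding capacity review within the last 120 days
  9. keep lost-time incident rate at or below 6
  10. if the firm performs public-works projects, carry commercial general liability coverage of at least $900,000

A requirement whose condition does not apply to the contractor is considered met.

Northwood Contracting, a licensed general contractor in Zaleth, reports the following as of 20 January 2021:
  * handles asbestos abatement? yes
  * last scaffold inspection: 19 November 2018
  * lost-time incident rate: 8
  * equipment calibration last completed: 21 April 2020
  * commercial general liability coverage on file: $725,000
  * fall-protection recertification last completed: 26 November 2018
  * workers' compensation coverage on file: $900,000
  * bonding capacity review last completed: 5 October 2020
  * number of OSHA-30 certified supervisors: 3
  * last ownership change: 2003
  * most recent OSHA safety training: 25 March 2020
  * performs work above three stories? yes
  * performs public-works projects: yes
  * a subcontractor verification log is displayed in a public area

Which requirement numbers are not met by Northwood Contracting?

1, 2, 3, 4, 6, 7, 9, 10

1. OSHA-30 certified supervisors 3 < 4 → not met
2. condition 'performs work above three stories' holds; workers' compensation coverage $900,000 < $975,000 → not met
3. OSHA safety training 301 days ago vs limit 270 → not met
4. scaffold inspection 793 days ago vs limit 540 → not met
5. subcontractor verification log present → met
6. fall-protection recertification 786 days ago vs limit 730 → not met
7. equipment calibration 274 days ago vs limit 270 → not met
8. condition 'handles asbestos abatement' holds; bonding capacity review 107 days ago vs limit 120 → met
9. lost-time incident rate 8 > 6 → not met
10. condition 'performs public-works projects' holds; commercial general liability coverage $725,000 < $900,000 → not met
Not met: 1, 2, 3, 4, 6, 7, 9, 10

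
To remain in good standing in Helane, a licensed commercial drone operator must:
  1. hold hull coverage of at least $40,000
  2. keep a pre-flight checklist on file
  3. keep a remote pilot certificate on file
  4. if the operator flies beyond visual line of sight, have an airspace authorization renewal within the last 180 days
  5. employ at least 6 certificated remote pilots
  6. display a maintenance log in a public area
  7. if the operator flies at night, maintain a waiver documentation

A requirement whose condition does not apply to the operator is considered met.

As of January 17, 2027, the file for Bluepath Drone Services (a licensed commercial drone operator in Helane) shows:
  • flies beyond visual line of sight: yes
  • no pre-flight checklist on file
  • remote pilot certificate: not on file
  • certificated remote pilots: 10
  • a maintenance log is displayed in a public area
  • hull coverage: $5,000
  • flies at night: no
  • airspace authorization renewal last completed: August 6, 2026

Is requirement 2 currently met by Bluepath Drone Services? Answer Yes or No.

2. pre-flight checklist absent → not met

No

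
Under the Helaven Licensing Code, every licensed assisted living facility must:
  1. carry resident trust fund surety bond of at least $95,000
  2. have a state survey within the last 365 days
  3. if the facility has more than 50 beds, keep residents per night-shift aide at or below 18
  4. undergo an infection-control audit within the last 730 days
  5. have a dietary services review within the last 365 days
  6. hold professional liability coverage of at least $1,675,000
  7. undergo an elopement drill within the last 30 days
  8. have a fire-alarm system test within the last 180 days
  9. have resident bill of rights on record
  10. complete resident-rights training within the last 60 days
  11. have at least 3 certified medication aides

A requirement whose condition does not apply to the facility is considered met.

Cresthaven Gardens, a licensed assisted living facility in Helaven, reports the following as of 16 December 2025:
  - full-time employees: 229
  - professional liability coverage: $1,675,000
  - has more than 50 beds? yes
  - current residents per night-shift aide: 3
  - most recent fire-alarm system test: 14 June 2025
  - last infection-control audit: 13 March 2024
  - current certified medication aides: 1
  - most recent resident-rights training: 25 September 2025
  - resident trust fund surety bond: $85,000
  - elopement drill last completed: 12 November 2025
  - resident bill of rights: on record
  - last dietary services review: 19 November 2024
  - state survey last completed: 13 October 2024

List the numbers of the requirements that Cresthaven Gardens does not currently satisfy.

1, 2, 5, 7, 8, 10, 11

1. resident trust fund surety bond $85,000 < $95,000 → not met
2. state survey 429 days ago vs limit 365 → not met
3. condition 'has more than 50 beds' holds; residents per night-shift aide 3 ≤ 18 → met
4. infection-control audit 643 days ago vs limit 730 → met
5. dietary services review 392 days ago vs limit 365 → not met
6. professional liability coverage $1,675,000 ≥ $1,675,000 → met
7. elopement drill 34 days ago vs limit 30 → not met
8. fire-alarm system test 185 days ago vs limit 180 → not met
9. resident bill of rights present → met
10. resident-rights training 82 days ago vs limit 60 → not met
11. certified medication aides 1 < 3 → not met
Not met: 1, 2, 5, 7, 8, 10, 11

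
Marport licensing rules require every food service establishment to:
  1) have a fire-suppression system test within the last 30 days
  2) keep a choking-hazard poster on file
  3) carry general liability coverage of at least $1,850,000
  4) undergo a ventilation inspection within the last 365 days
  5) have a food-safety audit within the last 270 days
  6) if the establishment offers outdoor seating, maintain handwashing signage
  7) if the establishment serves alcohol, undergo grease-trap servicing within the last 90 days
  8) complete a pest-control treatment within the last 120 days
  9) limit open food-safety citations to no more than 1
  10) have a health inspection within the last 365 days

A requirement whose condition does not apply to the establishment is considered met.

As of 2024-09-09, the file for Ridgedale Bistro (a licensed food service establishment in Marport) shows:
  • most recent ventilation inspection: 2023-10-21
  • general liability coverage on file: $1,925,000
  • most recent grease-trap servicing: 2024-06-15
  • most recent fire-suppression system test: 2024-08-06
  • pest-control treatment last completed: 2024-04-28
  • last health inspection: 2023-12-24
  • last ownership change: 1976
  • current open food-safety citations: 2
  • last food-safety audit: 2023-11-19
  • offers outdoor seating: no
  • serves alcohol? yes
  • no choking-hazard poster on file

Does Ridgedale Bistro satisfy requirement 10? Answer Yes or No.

10. health inspection 260 days ago vs limit 365 → met

Yes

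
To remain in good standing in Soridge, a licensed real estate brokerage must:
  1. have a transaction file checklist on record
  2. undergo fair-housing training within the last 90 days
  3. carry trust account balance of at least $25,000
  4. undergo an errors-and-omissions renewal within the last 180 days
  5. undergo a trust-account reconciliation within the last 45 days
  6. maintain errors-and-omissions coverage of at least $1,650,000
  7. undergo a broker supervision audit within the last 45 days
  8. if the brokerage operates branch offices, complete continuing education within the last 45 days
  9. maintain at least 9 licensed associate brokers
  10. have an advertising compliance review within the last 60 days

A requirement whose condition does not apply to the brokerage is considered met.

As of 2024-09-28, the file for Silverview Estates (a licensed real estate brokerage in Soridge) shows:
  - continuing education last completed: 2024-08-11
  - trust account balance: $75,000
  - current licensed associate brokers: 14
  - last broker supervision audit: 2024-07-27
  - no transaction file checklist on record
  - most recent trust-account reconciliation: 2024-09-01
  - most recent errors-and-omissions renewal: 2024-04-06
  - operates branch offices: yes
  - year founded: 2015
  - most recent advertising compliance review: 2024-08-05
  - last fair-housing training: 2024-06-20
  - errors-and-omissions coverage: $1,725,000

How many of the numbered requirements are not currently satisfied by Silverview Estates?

4

1. transaction file checklist absent → not met
2. fair-housing training 100 days ago vs limit 90 → not met
3. trust account balance $75,000 ≥ $25,000 → met
4. errors-and-omissions renewal 175 days ago vs limit 180 → met
5. trust-account reconciliation 27 days ago vs limit 45 → met
6. errors-and-omissions coverage $1,725,000 ≥ $1,650,000 → met
7. broker supervision audit 63 days ago vs limit 45 → not met
8. condition 'operates branch offices' holds; continuing education 48 days ago vs limit 45 → not met
9. licensed associate brokers 14 ≥ 9 → met
10. advertising compliance review 54 days ago vs limit 60 → met
Not met: 4 of 10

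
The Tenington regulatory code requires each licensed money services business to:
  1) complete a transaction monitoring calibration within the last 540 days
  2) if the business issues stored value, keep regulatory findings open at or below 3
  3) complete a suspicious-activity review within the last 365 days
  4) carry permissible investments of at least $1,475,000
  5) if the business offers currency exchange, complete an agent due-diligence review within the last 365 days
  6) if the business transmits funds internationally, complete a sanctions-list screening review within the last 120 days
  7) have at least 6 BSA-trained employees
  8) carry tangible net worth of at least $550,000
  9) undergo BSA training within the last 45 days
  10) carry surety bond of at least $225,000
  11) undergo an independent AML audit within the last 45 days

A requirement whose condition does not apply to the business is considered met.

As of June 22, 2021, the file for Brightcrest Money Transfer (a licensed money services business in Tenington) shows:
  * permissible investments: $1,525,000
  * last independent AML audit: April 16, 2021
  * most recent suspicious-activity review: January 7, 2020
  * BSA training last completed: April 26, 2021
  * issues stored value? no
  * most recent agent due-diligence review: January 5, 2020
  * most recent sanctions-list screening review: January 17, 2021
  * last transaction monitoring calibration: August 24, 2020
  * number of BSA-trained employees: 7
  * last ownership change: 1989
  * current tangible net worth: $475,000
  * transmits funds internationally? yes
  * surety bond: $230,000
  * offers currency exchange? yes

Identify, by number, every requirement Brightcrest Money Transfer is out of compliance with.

1. transaction monitoring calibration 302 days ago vs limit 540 → met
2. condition 'issues stored value' does not hold → requirement n/a → met
3. suspicious-activity review 532 days ago vs limit 365 → not met
4. permissible investments $1,525,000 ≥ $1,475,000 → met
5. condition 'offers currency exchange' holds; agent due-diligence review 534 days ago vs limit 365 → not met
6. condition 'transmits funds internationally' holds; sanctions-list screening review 156 days ago vs limit 120 → not met
7. BSA-trained employees 7 ≥ 6 → met
8. tangible net worth $475,000 < $550,000 → not met
9. BSA training 57 days ago vs limit 45 → not met
10. surety bond $230,000 ≥ $225,000 → met
11. independent AML audit 67 days ago vs limit 45 → not met
Not met: 3, 5, 6, 8, 9, 11

3, 5, 6, 8, 9, 11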